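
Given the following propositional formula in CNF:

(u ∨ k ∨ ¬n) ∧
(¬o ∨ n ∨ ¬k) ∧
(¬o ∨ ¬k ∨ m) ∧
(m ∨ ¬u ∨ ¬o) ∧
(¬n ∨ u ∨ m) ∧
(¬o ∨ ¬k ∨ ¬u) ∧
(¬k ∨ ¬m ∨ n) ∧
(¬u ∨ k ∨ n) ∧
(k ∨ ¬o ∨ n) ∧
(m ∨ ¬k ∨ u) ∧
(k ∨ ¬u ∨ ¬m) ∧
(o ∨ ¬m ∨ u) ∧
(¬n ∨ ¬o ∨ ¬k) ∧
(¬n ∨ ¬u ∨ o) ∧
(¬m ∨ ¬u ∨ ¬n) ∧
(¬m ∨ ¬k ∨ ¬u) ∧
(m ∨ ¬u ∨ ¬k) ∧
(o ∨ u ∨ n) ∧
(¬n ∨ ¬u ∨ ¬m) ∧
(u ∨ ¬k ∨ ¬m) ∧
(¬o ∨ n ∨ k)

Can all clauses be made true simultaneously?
No

No, the formula is not satisfiable.

No assignment of truth values to the variables can make all 21 clauses true simultaneously.

The formula is UNSAT (unsatisfiable).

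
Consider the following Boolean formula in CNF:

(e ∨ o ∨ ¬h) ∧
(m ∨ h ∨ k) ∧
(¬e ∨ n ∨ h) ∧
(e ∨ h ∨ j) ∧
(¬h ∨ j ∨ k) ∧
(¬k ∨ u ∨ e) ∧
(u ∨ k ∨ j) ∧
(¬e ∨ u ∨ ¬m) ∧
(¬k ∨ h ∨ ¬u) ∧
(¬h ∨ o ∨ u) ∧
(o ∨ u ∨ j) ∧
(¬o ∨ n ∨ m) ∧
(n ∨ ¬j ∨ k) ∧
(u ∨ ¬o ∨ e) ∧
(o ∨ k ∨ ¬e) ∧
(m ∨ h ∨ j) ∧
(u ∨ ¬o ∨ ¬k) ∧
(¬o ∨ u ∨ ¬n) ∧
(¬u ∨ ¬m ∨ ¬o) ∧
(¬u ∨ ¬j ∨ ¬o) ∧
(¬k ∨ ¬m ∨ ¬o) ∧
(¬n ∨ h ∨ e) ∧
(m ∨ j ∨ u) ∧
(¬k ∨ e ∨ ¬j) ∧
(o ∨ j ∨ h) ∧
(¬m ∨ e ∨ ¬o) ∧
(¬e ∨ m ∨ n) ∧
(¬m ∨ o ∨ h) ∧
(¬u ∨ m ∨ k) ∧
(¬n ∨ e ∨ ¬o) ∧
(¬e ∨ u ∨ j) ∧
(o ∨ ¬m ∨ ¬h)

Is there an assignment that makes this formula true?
Yes

Yes, the formula is satisfiable.

One satisfying assignment is: k=True, o=False, n=True, h=False, u=False, e=True, m=False, j=True

Verification: With this assignment, all 32 clauses evaluate to true.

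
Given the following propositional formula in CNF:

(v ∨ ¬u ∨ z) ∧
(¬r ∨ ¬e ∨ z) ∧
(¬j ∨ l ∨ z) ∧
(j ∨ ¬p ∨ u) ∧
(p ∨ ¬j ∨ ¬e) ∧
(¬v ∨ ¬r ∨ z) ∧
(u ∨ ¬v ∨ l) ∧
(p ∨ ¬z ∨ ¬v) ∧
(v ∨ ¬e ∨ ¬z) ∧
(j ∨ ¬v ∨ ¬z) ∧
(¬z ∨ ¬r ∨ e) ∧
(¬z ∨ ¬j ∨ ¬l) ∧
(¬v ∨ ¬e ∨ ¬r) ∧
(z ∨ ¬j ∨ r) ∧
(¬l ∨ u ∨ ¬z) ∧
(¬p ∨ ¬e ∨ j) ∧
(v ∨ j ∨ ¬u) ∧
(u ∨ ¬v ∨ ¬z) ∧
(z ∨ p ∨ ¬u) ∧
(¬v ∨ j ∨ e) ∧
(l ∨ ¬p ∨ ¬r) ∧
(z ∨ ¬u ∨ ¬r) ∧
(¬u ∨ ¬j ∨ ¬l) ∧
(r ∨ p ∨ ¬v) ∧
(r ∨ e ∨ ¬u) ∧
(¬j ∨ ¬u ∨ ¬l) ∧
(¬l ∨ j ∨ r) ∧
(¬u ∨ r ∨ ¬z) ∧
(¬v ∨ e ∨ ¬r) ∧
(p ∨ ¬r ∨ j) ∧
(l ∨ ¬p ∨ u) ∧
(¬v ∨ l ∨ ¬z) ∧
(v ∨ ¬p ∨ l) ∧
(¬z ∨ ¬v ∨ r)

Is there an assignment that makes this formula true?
Yes

Yes, the formula is satisfiable.

One satisfying assignment is: z=False, l=False, r=False, j=False, v=False, u=False, p=False, e=False

Verification: With this assignment, all 34 clauses evaluate to true.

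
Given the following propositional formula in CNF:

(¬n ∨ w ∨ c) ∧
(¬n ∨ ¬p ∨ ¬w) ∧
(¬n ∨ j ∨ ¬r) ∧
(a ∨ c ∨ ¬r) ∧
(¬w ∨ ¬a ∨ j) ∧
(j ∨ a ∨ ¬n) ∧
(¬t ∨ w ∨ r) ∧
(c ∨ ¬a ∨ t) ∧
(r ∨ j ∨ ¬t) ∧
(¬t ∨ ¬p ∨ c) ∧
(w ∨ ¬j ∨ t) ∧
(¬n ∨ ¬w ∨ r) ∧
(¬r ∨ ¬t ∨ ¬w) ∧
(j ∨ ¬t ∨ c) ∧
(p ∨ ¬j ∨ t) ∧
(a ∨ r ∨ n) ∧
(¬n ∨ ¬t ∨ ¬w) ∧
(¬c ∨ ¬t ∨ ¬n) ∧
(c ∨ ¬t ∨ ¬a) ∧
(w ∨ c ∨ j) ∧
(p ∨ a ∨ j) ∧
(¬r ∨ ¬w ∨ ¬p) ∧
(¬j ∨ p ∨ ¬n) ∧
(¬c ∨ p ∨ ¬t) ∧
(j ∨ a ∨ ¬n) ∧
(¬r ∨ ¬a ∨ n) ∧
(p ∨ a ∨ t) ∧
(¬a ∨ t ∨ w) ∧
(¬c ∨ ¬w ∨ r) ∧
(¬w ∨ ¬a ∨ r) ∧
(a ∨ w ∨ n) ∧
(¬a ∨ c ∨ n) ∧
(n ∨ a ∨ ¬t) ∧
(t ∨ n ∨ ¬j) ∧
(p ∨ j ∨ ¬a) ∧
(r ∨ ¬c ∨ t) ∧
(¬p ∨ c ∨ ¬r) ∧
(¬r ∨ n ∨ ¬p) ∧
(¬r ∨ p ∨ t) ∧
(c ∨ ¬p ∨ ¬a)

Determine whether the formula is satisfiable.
No

No, the formula is not satisfiable.

No assignment of truth values to the variables can make all 40 clauses true simultaneously.

The formula is UNSAT (unsatisfiable).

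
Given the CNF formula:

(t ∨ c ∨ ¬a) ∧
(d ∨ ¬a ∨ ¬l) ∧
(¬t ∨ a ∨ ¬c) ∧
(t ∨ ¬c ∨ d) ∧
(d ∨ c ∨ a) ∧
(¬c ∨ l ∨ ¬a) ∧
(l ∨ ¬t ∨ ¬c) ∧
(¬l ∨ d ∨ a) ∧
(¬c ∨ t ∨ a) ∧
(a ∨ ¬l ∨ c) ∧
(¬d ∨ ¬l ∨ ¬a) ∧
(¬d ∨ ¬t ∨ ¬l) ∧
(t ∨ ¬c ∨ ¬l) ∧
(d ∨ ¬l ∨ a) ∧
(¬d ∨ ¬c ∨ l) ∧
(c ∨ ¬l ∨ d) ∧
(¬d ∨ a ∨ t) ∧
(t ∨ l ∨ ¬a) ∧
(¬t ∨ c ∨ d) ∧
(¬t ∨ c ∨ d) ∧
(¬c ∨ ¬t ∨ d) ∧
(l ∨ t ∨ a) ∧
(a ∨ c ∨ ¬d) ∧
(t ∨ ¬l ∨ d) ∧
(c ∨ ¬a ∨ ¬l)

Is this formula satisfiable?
Yes

Yes, the formula is satisfiable.

One satisfying assignment is: c=False, t=True, d=True, l=False, a=True

Verification: With this assignment, all 25 clauses evaluate to true.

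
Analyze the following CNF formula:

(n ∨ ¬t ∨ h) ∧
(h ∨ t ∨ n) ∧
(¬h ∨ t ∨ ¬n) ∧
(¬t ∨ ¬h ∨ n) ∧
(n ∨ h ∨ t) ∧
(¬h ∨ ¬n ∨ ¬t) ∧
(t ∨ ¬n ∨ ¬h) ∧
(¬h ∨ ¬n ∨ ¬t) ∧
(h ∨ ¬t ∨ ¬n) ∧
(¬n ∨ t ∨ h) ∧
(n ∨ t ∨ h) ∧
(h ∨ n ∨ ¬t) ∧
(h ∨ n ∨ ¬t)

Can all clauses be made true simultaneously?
Yes

Yes, the formula is satisfiable.

One satisfying assignment is: n=False, h=True, t=False

Verification: With this assignment, all 13 clauses evaluate to true.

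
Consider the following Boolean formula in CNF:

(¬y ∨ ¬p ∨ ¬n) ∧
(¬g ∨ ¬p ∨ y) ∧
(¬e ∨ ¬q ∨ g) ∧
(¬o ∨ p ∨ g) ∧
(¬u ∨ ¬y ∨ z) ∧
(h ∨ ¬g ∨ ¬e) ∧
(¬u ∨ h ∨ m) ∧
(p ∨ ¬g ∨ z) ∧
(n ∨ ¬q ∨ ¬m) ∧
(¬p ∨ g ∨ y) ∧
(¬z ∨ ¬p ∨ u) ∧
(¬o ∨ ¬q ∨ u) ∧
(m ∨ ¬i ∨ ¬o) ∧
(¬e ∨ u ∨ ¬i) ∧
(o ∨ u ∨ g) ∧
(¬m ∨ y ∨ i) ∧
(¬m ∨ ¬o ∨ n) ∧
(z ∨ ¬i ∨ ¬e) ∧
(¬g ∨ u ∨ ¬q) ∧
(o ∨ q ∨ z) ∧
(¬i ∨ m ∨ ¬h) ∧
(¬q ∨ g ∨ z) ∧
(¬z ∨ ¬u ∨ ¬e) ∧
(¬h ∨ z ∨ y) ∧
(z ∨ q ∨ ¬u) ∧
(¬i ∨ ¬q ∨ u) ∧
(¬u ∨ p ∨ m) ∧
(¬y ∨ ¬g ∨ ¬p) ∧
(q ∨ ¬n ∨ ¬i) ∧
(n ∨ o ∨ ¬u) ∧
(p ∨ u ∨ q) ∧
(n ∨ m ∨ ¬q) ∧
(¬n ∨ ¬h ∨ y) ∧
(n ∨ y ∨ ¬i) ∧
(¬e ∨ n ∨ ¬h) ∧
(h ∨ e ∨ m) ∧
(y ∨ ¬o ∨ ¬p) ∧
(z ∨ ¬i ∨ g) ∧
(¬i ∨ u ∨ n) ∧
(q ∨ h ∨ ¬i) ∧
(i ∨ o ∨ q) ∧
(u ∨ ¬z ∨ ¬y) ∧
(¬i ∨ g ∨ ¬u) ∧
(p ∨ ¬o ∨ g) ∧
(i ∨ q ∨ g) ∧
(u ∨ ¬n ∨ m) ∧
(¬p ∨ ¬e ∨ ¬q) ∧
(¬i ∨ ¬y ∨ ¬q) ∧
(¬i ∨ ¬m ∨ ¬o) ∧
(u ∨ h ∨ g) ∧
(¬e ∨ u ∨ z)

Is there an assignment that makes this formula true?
Yes

Yes, the formula is satisfiable.

One satisfying assignment is: g=True, y=False, u=True, h=False, p=False, m=True, i=True, e=False, z=True, q=True, o=False, n=True

Verification: With this assignment, all 51 clauses evaluate to true.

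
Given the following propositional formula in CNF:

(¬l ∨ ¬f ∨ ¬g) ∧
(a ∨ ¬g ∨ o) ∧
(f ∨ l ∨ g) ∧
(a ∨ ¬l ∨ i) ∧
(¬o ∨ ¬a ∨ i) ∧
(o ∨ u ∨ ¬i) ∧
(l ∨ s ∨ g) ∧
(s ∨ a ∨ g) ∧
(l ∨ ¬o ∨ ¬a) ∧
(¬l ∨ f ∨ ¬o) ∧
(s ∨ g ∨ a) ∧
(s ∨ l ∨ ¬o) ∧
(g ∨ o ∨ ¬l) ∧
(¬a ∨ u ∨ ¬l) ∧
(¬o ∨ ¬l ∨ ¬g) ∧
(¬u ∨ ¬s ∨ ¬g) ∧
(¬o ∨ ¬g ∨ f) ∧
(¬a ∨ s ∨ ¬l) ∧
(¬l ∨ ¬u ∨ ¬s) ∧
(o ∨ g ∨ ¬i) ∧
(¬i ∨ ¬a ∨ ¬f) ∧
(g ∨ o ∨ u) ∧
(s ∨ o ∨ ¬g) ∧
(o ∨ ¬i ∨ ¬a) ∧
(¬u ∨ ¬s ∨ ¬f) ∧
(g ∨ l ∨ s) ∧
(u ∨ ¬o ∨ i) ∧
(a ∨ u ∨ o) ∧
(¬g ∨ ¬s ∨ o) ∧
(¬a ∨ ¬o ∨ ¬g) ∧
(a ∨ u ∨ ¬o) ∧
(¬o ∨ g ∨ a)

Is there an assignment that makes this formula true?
No

No, the formula is not satisfiable.

No assignment of truth values to the variables can make all 32 clauses true simultaneously.

The formula is UNSAT (unsatisfiable).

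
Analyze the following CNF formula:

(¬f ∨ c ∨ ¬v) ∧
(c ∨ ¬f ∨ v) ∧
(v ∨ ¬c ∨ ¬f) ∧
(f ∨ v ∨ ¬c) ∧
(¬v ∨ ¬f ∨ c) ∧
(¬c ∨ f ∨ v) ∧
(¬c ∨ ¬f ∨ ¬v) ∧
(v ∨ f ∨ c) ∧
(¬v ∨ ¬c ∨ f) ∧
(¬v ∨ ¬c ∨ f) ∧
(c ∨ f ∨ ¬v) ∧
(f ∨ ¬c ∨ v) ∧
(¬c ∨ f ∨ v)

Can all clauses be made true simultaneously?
No

No, the formula is not satisfiable.

No assignment of truth values to the variables can make all 13 clauses true simultaneously.

The formula is UNSAT (unsatisfiable).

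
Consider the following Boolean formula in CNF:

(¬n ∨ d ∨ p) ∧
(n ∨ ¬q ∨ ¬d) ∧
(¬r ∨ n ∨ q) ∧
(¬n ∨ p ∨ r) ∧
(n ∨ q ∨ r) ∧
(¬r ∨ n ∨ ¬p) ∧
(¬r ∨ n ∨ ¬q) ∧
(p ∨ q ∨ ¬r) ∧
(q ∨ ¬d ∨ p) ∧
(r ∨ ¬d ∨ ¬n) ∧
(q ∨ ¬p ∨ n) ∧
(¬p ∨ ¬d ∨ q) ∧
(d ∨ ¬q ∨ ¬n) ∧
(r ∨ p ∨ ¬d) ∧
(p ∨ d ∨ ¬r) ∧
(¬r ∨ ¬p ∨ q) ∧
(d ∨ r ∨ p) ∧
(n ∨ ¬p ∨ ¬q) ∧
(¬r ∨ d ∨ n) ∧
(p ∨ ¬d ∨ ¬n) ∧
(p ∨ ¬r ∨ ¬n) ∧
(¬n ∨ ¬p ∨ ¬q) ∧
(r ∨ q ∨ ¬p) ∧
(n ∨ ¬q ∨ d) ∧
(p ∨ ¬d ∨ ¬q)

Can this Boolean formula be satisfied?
No

No, the formula is not satisfiable.

No assignment of truth values to the variables can make all 25 clauses true simultaneously.

The formula is UNSAT (unsatisfiable).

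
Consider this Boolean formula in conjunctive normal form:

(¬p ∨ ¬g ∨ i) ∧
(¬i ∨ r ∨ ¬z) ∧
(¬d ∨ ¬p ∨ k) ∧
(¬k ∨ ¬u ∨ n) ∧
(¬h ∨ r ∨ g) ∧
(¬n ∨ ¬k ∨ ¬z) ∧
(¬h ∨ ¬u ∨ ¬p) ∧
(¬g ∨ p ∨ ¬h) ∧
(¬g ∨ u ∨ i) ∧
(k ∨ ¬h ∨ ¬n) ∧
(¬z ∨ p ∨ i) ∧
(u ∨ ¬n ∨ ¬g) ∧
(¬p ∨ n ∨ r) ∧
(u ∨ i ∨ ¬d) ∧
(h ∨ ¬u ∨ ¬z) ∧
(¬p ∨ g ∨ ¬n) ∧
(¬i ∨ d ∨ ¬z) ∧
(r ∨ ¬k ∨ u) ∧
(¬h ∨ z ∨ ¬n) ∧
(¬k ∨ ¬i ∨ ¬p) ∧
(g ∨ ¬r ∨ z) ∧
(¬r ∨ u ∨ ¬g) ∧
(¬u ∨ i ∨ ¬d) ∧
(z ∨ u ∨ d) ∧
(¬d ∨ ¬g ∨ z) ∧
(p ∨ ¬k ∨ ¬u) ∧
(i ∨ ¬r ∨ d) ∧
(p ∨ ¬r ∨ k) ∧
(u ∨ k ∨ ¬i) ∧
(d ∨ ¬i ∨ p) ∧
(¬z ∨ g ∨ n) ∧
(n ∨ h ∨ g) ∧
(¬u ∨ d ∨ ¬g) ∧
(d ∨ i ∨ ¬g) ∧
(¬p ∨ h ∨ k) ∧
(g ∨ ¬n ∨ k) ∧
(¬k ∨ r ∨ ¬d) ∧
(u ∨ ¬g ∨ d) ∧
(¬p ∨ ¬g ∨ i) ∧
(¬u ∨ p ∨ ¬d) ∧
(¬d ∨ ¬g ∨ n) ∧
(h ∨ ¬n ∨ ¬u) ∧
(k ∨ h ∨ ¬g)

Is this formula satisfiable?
No

No, the formula is not satisfiable.

No assignment of truth values to the variables can make all 43 clauses true simultaneously.

The formula is UNSAT (unsatisfiable).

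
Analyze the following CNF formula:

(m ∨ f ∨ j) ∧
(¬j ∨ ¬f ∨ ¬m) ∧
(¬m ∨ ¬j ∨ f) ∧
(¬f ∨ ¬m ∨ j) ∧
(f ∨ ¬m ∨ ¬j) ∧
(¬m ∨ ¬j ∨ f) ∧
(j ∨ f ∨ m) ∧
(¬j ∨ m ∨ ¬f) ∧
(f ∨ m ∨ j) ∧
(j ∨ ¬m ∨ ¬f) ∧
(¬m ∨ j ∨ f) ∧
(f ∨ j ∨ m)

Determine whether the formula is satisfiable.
Yes

Yes, the formula is satisfiable.

One satisfying assignment is: m=False, j=True, f=False

Verification: With this assignment, all 12 clauses evaluate to true.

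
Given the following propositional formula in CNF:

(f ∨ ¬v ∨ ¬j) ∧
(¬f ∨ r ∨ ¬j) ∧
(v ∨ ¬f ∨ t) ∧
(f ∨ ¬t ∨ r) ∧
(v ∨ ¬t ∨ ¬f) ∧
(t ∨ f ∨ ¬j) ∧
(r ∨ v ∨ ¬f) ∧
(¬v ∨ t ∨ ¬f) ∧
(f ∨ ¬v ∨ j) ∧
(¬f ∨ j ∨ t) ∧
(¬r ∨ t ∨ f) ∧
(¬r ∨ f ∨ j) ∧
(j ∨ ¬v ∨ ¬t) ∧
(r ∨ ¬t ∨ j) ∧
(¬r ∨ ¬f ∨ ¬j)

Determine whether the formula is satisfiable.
Yes

Yes, the formula is satisfiable.

One satisfying assignment is: t=False, v=False, f=False, j=False, r=False

Verification: With this assignment, all 15 clauses evaluate to true.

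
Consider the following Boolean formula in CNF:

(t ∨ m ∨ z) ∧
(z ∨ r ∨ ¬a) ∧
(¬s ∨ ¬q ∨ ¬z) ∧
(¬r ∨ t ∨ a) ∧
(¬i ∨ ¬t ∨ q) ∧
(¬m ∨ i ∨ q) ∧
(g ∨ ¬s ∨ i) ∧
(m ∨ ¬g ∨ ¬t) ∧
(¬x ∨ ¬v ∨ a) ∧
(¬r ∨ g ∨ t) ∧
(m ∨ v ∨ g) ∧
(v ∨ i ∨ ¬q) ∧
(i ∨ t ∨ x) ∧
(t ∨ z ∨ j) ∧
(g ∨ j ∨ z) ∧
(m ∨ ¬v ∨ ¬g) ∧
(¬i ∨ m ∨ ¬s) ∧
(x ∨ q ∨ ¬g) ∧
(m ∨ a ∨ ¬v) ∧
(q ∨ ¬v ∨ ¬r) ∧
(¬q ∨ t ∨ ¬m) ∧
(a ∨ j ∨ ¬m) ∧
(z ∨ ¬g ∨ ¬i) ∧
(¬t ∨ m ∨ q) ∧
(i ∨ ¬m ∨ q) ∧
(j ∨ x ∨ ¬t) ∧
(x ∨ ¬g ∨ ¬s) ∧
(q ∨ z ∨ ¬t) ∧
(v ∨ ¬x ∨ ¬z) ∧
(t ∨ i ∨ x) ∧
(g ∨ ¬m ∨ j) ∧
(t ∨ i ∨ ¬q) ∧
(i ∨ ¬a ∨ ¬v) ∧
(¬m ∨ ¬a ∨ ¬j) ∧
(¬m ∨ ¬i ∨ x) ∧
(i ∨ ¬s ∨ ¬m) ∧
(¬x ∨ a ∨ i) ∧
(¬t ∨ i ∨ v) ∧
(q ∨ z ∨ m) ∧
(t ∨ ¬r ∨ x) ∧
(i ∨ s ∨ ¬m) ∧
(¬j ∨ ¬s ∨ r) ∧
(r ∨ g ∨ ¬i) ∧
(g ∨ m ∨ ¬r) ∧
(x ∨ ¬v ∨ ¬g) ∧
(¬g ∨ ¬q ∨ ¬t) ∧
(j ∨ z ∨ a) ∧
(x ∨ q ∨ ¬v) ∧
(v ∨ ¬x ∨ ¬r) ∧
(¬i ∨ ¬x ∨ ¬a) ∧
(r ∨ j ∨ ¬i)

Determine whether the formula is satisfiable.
Yes

Yes, the formula is satisfiable.

One satisfying assignment is: t=False, g=True, m=False, r=False, v=False, q=True, s=False, i=True, z=True, x=False, j=True, a=True

Verification: With this assignment, all 51 clauses evaluate to true.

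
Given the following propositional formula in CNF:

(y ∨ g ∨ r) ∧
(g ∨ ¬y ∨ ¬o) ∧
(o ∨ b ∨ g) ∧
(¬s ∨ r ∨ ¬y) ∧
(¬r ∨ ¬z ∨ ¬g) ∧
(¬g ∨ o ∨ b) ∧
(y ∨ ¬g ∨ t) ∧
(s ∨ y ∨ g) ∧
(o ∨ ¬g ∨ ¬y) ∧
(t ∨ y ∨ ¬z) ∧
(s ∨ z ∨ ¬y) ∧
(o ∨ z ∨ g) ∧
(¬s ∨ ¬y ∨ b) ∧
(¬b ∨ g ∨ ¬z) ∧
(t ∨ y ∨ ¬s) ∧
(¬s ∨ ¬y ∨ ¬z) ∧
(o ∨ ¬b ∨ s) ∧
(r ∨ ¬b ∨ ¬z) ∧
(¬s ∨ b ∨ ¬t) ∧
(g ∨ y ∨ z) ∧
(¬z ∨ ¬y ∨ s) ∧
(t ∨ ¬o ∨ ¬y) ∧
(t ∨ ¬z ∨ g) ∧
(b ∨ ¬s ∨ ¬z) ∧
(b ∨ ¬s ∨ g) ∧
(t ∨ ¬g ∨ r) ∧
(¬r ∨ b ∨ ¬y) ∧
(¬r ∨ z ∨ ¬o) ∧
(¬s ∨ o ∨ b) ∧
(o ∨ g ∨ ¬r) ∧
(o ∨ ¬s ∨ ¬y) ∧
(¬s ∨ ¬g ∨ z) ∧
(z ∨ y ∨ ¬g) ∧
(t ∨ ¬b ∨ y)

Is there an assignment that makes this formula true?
Yes

Yes, the formula is satisfiable.

One satisfying assignment is: y=False, z=True, b=False, o=True, t=True, r=False, s=False, g=True

Verification: With this assignment, all 34 clauses evaluate to true.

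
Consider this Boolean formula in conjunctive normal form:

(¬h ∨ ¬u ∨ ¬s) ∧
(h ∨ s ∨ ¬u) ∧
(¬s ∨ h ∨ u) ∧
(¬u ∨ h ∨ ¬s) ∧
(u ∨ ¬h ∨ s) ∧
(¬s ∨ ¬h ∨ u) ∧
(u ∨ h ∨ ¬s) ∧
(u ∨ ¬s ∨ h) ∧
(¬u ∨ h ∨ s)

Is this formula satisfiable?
Yes

Yes, the formula is satisfiable.

One satisfying assignment is: h=False, u=False, s=False

Verification: With this assignment, all 9 clauses evaluate to true.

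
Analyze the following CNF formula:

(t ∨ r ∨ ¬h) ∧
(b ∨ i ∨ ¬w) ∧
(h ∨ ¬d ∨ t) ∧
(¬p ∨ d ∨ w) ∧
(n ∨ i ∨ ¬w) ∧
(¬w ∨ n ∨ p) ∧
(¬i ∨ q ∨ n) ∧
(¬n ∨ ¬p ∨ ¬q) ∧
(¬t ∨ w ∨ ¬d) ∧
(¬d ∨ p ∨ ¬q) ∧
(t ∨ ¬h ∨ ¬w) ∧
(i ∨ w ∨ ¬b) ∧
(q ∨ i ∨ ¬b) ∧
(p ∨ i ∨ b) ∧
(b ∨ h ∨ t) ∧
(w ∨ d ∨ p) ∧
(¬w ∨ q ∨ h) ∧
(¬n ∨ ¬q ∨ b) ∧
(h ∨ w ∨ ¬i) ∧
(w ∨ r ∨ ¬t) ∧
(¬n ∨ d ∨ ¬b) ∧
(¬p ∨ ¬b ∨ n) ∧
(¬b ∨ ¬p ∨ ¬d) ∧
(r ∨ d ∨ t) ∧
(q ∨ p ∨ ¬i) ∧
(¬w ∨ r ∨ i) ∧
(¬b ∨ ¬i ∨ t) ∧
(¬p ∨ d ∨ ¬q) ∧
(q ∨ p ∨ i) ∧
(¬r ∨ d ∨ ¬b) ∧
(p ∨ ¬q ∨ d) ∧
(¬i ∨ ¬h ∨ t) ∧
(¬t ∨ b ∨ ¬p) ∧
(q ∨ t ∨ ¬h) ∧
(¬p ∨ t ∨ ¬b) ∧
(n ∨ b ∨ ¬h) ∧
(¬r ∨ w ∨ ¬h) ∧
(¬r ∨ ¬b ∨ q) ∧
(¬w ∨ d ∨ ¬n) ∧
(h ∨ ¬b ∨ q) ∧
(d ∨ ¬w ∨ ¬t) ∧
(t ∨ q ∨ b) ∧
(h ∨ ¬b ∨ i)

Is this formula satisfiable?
No

No, the formula is not satisfiable.

No assignment of truth values to the variables can make all 43 clauses true simultaneously.

The formula is UNSAT (unsatisfiable).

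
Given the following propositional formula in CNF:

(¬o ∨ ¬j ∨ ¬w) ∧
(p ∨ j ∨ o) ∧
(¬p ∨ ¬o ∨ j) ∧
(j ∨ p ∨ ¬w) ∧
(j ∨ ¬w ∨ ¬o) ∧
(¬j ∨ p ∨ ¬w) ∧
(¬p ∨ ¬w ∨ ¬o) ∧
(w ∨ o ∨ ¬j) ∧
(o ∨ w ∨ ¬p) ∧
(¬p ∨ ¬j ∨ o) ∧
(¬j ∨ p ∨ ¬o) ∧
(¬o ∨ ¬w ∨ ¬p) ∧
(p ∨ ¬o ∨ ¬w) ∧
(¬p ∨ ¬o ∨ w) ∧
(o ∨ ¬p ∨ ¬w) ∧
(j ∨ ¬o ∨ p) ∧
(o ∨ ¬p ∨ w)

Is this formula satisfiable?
No

No, the formula is not satisfiable.

No assignment of truth values to the variables can make all 17 clauses true simultaneously.

The formula is UNSAT (unsatisfiable).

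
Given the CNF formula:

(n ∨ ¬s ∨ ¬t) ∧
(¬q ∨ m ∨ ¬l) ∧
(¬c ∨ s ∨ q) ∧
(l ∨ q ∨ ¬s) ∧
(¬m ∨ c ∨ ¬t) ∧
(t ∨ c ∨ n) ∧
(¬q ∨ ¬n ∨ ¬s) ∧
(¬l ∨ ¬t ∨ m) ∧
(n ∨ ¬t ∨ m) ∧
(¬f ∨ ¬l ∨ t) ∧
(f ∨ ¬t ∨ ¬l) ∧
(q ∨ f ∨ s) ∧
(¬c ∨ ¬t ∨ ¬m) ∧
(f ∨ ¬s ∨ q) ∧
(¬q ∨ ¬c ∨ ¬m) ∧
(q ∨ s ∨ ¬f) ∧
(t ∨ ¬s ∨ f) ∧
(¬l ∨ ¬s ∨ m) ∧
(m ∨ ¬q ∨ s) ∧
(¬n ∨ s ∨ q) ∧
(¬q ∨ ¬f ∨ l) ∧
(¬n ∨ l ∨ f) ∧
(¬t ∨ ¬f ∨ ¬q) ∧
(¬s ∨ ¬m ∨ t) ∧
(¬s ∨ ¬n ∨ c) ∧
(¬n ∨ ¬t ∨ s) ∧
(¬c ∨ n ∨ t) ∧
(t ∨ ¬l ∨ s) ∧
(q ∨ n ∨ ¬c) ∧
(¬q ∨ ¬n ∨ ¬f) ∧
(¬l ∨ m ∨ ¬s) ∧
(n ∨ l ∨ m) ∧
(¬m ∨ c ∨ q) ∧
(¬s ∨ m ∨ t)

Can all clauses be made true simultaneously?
No

No, the formula is not satisfiable.

No assignment of truth values to the variables can make all 34 clauses true simultaneously.

The formula is UNSAT (unsatisfiable).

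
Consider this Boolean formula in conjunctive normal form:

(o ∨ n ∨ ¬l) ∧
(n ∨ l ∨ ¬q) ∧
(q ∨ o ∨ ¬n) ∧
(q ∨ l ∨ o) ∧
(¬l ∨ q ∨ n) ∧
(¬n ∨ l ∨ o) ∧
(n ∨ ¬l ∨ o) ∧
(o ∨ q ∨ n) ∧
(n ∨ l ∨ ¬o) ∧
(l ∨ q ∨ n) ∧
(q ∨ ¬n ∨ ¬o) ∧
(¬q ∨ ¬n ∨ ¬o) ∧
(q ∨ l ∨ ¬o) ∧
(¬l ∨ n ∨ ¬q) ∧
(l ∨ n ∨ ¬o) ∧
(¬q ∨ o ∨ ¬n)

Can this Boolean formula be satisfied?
No

No, the formula is not satisfiable.

No assignment of truth values to the variables can make all 16 clauses true simultaneously.

The formula is UNSAT (unsatisfiable).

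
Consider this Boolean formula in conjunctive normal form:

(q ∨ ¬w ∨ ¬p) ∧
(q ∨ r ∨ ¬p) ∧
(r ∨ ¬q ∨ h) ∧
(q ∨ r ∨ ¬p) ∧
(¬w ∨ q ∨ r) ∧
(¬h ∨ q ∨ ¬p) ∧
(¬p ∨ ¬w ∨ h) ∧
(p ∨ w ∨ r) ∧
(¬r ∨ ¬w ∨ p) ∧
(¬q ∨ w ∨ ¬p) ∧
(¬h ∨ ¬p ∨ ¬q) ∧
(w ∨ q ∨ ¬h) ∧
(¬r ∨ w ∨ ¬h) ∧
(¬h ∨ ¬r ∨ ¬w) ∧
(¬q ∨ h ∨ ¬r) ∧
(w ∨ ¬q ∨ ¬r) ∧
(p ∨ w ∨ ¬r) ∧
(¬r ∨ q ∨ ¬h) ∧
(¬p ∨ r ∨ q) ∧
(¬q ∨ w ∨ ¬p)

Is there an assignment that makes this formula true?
Yes

Yes, the formula is satisfiable.

One satisfying assignment is: p=False, w=True, q=True, r=False, h=True

Verification: With this assignment, all 20 clauses evaluate to true.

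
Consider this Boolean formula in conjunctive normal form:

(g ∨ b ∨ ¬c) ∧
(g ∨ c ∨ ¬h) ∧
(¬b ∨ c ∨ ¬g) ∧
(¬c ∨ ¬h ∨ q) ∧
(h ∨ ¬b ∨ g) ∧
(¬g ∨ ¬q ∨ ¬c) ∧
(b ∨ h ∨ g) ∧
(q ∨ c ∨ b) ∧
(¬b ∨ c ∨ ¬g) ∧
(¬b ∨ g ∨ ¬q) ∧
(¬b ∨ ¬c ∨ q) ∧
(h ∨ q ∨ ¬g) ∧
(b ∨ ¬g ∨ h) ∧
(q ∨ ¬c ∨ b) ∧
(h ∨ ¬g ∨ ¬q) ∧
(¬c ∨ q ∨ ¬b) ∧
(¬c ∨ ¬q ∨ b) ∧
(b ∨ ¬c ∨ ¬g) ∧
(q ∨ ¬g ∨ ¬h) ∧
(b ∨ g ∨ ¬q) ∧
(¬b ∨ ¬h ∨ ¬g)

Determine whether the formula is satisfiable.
Yes

Yes, the formula is satisfiable.

One satisfying assignment is: h=True, b=False, c=False, g=True, q=True

Verification: With this assignment, all 21 clauses evaluate to true.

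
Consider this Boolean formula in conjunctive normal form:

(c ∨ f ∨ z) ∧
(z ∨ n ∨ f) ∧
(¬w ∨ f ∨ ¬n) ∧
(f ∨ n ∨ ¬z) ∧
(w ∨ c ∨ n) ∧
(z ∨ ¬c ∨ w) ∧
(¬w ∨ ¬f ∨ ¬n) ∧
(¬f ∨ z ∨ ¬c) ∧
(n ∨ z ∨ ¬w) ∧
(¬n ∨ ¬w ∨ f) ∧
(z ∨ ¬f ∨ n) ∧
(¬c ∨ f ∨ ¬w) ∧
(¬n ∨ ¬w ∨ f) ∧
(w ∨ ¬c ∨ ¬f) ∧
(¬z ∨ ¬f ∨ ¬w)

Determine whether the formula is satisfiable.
Yes

Yes, the formula is satisfiable.

One satisfying assignment is: w=False, n=True, f=True, c=False, z=False

Verification: With this assignment, all 15 clauses evaluate to true.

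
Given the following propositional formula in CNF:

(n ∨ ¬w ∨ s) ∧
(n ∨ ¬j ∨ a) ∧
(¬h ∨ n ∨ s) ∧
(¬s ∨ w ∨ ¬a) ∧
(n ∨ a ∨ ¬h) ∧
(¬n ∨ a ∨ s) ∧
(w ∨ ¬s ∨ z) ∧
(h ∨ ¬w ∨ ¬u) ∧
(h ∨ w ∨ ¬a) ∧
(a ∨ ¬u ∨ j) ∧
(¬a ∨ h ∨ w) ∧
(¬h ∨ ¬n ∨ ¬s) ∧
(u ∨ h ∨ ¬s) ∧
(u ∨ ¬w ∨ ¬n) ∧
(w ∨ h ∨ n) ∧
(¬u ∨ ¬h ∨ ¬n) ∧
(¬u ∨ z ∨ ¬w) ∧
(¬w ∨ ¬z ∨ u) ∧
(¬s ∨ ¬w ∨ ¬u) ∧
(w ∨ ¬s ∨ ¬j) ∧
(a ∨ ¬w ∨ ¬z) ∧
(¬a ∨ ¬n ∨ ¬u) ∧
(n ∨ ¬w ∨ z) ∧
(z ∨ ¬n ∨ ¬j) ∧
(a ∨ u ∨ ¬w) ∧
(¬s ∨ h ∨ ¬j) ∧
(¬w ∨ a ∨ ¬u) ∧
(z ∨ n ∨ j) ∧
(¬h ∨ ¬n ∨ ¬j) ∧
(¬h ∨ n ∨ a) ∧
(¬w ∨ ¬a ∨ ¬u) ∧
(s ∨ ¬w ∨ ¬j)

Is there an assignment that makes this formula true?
Yes

Yes, the formula is satisfiable.

One satisfying assignment is: w=False, u=False, z=False, j=False, s=False, a=True, h=True, n=True

Verification: With this assignment, all 32 clauses evaluate to true.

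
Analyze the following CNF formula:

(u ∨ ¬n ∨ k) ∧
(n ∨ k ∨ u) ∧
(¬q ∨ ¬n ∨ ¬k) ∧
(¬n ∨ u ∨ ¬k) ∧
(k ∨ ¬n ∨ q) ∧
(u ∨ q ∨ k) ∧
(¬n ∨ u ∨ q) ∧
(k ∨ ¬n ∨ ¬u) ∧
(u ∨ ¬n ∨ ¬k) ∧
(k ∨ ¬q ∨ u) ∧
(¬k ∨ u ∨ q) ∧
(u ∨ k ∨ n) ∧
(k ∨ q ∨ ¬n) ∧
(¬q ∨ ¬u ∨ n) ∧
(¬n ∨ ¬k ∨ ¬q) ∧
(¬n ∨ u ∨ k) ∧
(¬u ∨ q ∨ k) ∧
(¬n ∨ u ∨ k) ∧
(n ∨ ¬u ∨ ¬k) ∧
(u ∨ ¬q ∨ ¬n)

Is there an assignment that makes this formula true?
Yes

Yes, the formula is satisfiable.

One satisfying assignment is: q=False, u=True, n=True, k=True

Verification: With this assignment, all 20 clauses evaluate to true.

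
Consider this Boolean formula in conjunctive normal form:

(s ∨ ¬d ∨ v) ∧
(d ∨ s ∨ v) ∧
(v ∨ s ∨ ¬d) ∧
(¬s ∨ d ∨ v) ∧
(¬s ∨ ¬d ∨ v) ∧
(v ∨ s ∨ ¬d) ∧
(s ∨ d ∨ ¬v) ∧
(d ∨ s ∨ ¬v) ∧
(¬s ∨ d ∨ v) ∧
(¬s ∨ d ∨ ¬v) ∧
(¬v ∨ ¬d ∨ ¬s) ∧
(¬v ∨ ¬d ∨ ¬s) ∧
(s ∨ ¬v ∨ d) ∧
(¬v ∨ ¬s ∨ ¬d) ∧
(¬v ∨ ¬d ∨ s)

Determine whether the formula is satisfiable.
No

No, the formula is not satisfiable.

No assignment of truth values to the variables can make all 15 clauses true simultaneously.

The formula is UNSAT (unsatisfiable).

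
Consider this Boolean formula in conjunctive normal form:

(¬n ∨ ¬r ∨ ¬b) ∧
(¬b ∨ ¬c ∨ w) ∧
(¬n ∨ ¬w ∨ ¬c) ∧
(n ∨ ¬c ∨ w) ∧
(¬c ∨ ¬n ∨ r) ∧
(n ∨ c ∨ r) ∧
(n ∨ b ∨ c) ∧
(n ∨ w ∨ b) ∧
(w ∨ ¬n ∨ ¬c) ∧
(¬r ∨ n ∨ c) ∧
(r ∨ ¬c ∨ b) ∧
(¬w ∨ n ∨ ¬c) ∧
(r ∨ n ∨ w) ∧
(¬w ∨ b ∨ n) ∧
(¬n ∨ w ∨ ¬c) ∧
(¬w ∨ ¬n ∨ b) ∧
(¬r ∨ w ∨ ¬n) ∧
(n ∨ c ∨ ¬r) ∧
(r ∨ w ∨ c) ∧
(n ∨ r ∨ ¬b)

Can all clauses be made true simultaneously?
Yes

Yes, the formula is satisfiable.

One satisfying assignment is: b=True, c=False, w=True, n=True, r=False

Verification: With this assignment, all 20 clauses evaluate to true.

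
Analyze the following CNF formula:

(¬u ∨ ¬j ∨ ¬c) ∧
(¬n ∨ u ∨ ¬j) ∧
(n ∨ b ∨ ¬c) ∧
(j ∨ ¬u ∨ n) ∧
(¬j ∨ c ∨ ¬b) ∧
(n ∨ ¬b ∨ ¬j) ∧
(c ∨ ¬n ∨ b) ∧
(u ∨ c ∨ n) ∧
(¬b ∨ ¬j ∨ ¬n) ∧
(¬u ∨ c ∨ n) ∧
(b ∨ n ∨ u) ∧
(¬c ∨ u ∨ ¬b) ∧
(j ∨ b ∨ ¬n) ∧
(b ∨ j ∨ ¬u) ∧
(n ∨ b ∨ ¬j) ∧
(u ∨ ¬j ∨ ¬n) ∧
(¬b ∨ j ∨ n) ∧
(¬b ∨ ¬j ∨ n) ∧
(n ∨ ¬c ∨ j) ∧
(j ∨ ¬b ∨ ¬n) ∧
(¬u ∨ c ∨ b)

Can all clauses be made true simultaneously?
No

No, the formula is not satisfiable.

No assignment of truth values to the variables can make all 21 clauses true simultaneously.

The formula is UNSAT (unsatisfiable).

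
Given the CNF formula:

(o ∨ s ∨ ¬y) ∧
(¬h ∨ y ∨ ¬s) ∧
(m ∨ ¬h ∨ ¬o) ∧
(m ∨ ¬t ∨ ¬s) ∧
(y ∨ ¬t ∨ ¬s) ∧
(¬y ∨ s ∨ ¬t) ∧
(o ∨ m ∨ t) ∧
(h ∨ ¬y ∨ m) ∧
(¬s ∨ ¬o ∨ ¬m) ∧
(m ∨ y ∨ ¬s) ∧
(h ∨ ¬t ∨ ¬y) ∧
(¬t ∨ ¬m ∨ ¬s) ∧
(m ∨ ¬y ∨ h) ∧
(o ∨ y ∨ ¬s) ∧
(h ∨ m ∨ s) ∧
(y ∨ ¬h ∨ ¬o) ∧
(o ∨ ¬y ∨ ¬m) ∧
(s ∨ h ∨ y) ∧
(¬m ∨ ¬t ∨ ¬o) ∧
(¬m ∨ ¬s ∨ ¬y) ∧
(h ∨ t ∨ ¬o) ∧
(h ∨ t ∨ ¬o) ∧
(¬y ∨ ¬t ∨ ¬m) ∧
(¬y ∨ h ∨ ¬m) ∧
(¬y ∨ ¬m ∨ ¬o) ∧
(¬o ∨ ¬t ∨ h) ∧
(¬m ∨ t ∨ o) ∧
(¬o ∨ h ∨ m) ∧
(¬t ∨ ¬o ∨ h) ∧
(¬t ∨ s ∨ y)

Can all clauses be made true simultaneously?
No

No, the formula is not satisfiable.

No assignment of truth values to the variables can make all 30 clauses true simultaneously.

The formula is UNSAT (unsatisfiable).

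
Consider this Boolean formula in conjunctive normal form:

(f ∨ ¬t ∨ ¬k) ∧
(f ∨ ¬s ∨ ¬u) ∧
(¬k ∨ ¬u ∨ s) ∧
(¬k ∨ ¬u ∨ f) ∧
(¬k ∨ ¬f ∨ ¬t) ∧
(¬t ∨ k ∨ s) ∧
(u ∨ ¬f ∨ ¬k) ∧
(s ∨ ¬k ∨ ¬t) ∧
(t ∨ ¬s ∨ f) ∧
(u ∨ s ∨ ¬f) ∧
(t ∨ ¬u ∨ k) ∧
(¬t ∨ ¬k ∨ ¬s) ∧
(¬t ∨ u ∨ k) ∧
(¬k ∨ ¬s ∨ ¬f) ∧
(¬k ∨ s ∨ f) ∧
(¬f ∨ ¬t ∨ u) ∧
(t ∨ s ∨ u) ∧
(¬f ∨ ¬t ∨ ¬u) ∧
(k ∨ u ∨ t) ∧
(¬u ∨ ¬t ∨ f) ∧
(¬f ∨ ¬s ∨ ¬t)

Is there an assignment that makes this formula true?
No

No, the formula is not satisfiable.

No assignment of truth values to the variables can make all 21 clauses true simultaneously.

The formula is UNSAT (unsatisfiable).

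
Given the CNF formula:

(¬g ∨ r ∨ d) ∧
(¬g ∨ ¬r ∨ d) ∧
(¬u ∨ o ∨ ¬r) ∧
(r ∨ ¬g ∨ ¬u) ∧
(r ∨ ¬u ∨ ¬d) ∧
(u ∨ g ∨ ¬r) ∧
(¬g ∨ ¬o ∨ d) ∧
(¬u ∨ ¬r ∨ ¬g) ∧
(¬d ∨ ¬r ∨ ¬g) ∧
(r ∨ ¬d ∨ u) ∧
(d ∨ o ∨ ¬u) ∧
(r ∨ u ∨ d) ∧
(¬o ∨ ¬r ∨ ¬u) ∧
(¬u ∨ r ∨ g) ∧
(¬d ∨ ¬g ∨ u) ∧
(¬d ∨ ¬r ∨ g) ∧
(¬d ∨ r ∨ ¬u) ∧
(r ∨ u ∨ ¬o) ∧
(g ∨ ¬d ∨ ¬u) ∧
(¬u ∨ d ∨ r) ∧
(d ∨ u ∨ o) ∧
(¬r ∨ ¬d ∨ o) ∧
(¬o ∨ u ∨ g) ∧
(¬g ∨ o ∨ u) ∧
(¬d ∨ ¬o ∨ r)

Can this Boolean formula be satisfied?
No

No, the formula is not satisfiable.

No assignment of truth values to the variables can make all 25 clauses true simultaneously.

The formula is UNSAT (unsatisfiable).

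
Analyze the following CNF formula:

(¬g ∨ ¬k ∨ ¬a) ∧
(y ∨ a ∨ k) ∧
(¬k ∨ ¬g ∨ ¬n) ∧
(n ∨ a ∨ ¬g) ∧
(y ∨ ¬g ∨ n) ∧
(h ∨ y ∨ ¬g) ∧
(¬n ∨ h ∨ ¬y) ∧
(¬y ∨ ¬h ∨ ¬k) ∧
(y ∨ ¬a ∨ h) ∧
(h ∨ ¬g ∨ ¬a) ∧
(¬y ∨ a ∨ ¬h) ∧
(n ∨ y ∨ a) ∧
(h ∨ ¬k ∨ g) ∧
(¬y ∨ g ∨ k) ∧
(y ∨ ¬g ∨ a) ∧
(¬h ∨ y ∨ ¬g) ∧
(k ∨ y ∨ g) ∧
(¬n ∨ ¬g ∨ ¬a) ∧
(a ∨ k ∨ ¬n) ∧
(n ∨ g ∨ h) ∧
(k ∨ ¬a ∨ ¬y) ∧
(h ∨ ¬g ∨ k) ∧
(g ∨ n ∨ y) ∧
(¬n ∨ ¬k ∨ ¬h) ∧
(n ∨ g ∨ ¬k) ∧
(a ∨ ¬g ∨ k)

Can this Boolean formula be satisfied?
No

No, the formula is not satisfiable.

No assignment of truth values to the variables can make all 26 clauses true simultaneously.

The formula is UNSAT (unsatisfiable).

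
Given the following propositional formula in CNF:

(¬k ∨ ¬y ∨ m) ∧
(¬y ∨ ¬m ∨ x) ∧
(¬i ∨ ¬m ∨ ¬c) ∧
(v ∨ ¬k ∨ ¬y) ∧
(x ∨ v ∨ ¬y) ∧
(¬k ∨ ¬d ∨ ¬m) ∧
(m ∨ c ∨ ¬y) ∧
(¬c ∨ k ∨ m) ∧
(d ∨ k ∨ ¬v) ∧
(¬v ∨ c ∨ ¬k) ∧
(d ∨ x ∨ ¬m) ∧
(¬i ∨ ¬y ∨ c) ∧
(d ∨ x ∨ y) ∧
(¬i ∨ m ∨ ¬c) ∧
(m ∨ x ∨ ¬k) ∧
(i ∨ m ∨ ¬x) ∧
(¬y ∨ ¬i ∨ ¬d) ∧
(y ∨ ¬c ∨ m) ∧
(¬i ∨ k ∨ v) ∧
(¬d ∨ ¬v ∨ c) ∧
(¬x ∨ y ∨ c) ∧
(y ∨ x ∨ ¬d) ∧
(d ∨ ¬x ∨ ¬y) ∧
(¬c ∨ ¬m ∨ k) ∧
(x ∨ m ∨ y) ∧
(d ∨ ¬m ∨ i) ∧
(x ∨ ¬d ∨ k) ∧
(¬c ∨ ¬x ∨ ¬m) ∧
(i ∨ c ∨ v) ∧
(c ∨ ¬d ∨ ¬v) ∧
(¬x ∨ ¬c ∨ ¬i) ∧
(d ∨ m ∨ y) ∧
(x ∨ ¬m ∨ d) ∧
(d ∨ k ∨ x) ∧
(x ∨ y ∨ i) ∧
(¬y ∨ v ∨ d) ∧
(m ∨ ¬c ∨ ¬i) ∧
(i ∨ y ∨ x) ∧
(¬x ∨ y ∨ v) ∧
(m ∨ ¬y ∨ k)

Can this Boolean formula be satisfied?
No

No, the formula is not satisfiable.

No assignment of truth values to the variables can make all 40 clauses true simultaneously.

The formula is UNSAT (unsatisfiable).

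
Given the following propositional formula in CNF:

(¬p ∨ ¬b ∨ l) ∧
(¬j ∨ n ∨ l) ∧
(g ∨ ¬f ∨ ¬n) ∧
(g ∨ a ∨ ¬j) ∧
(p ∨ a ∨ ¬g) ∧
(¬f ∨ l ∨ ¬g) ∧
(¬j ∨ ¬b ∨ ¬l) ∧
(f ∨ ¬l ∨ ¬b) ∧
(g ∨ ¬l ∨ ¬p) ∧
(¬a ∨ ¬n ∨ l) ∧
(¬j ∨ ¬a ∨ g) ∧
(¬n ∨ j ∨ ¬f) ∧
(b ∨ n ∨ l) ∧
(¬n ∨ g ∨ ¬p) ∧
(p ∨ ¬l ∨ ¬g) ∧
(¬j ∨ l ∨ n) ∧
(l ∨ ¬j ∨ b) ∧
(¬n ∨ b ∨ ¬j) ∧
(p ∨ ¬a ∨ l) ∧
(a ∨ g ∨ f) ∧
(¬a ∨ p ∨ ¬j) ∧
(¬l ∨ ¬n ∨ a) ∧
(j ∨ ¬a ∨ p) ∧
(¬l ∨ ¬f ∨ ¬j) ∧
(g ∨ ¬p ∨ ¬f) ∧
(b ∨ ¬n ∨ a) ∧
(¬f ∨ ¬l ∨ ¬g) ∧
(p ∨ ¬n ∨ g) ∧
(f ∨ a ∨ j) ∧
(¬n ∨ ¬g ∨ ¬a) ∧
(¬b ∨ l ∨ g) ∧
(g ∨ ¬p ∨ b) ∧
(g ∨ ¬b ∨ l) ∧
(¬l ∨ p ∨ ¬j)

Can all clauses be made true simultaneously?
Yes

Yes, the formula is satisfiable.

One satisfying assignment is: p=False, j=False, g=False, n=False, b=False, a=False, f=True, l=True

Verification: With this assignment, all 34 clauses evaluate to true.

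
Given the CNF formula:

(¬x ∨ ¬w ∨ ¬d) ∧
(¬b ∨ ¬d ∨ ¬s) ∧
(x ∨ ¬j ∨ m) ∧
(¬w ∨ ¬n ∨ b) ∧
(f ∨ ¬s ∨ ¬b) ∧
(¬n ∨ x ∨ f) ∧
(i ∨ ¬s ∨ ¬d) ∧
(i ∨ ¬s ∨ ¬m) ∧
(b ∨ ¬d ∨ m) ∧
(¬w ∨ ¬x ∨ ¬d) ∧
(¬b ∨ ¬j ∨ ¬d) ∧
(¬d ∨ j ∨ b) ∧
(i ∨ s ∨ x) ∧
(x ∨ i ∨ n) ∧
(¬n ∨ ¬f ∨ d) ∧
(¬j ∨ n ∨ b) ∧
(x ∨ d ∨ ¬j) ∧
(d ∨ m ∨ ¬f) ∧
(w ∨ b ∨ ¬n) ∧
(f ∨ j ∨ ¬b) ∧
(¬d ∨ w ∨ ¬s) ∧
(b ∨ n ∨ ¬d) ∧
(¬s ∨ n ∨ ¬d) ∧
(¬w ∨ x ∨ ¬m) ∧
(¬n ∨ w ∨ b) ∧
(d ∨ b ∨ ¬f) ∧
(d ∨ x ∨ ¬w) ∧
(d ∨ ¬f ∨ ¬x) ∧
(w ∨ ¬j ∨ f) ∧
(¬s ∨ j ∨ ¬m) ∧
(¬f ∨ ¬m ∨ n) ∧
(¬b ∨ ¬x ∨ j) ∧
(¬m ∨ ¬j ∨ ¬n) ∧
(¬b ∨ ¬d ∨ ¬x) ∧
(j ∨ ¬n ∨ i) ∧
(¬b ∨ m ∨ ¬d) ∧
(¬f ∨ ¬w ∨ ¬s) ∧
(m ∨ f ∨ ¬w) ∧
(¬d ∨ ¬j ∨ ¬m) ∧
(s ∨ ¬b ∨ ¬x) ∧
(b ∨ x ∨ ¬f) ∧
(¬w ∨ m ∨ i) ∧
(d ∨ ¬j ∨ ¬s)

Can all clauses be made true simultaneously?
Yes

Yes, the formula is satisfiable.

One satisfying assignment is: d=False, m=False, b=False, i=False, f=False, j=False, x=True, s=False, n=False, w=False

Verification: With this assignment, all 43 clauses evaluate to true.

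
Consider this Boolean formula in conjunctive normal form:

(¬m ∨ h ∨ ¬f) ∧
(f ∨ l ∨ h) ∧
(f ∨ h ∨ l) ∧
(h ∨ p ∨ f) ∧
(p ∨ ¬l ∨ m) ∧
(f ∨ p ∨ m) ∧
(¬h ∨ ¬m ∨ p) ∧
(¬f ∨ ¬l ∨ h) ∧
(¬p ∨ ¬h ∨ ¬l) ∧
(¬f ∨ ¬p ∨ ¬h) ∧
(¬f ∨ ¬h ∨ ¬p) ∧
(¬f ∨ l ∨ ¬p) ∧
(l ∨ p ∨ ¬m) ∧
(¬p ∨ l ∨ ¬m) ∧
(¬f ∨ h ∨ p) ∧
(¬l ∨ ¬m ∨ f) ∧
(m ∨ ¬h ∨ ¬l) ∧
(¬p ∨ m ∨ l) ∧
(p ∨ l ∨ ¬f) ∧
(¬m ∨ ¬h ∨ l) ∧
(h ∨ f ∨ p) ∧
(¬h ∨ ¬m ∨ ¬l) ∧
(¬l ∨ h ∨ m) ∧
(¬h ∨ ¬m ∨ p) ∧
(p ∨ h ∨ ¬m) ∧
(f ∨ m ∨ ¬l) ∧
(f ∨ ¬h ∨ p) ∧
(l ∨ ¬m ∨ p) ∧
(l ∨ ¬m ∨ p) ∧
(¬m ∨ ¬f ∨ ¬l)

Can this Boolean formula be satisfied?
No

No, the formula is not satisfiable.

No assignment of truth values to the variables can make all 30 clauses true simultaneously.

The formula is UNSAT (unsatisfiable).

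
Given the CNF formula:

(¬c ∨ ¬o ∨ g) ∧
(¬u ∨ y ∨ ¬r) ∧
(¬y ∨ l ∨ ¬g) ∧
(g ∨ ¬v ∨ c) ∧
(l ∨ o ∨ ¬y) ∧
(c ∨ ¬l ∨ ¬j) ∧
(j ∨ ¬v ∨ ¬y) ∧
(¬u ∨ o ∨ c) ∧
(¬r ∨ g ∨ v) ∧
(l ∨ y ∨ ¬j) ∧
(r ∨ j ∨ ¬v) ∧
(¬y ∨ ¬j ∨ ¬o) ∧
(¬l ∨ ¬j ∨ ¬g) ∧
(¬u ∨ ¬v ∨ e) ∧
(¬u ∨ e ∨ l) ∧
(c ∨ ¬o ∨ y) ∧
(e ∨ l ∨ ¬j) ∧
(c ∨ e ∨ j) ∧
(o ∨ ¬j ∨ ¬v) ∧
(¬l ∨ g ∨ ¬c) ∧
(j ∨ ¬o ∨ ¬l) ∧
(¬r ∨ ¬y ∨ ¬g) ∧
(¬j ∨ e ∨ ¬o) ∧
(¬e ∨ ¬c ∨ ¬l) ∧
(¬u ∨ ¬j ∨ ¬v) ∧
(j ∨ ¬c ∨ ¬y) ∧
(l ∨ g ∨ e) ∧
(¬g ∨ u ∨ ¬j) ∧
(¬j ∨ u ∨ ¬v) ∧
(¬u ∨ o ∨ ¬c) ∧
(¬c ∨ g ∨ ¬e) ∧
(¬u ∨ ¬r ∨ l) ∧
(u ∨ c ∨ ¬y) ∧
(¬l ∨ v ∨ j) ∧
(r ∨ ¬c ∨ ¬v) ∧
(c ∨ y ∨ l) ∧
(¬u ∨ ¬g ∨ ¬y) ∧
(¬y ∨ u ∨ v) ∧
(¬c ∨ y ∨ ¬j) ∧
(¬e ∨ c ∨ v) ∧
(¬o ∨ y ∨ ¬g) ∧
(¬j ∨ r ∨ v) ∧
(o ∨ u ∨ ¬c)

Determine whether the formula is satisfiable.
Yes

Yes, the formula is satisfiable.

One satisfying assignment is: o=False, r=True, y=False, u=False, j=False, c=False, e=True, g=True, l=True, v=True

Verification: With this assignment, all 43 clauses evaluate to true.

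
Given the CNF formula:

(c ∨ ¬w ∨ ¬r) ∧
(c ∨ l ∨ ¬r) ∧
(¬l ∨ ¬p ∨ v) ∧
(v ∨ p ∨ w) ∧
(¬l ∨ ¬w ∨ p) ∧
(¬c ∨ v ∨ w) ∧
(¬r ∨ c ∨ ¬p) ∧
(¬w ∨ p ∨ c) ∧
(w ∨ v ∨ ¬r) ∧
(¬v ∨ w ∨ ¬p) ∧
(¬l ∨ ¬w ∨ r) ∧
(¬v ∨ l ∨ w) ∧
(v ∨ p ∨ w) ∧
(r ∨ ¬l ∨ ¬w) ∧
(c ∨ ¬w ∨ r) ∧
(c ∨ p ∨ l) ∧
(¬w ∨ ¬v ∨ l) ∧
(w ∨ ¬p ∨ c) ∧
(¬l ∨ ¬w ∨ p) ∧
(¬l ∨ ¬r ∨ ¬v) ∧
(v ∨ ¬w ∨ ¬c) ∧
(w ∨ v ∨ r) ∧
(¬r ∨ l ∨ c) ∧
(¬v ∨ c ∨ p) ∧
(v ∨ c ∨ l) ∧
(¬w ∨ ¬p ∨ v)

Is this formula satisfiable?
Yes

Yes, the formula is satisfiable.

One satisfying assignment is: w=False, c=True, v=True, l=True, p=False, r=False

Verification: With this assignment, all 26 clauses evaluate to true.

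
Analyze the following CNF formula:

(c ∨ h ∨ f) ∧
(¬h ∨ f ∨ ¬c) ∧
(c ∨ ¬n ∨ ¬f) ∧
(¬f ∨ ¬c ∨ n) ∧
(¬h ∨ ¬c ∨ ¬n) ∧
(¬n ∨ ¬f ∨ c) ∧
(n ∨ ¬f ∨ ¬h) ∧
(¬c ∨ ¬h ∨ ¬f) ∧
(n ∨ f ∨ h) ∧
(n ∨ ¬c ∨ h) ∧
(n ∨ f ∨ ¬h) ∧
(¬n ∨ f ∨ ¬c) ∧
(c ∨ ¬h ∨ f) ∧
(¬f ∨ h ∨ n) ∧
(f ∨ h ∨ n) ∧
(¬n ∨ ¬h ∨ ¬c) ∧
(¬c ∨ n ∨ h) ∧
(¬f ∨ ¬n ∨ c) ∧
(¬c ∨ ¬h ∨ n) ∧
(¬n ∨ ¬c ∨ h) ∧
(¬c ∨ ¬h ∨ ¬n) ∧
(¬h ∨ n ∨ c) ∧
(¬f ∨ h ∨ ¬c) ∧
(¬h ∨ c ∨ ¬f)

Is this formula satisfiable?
No

No, the formula is not satisfiable.

No assignment of truth values to the variables can make all 24 clauses true simultaneously.

The formula is UNSAT (unsatisfiable).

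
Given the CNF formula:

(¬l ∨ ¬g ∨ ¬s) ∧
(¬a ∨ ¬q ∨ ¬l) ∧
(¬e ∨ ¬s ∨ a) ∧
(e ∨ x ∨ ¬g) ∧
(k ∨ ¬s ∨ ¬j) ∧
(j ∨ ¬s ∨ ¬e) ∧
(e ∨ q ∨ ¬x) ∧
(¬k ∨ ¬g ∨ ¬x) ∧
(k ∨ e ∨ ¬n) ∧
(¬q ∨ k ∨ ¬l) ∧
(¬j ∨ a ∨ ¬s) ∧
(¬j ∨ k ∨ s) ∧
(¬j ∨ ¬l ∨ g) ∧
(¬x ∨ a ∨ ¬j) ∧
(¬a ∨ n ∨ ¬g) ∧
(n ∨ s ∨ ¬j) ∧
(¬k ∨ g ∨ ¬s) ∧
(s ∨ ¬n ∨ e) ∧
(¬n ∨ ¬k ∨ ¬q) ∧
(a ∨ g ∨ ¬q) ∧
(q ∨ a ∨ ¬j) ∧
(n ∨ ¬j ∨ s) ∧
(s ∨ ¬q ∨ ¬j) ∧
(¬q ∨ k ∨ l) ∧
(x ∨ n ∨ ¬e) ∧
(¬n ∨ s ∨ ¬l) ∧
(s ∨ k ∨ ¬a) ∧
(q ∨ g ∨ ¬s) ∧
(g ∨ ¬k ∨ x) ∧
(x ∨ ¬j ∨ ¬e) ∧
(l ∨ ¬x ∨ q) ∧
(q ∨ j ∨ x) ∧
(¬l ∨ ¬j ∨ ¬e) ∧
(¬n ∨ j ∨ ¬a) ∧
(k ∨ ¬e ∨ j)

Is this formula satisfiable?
Yes

Yes, the formula is satisfiable.

One satisfying assignment is: s=False, a=False, g=False, x=True, e=True, l=True, n=False, k=True, j=False, q=False

Verification: With this assignment, all 35 clauses evaluate to true.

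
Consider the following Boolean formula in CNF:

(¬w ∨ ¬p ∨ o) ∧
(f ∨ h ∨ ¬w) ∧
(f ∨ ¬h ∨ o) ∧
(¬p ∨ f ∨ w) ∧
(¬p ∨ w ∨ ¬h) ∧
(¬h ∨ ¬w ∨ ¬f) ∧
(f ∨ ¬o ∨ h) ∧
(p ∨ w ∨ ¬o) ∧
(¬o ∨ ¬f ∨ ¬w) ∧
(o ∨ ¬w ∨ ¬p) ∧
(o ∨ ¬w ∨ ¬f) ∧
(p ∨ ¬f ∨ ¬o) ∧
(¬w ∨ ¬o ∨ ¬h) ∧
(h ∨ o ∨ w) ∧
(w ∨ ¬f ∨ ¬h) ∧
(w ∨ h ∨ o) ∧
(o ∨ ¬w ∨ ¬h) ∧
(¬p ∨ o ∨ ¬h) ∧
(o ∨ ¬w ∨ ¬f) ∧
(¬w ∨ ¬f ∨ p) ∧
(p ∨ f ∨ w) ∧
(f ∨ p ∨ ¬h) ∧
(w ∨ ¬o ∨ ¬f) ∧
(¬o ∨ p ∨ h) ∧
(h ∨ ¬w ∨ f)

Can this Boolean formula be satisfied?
No

No, the formula is not satisfiable.

No assignment of truth values to the variables can make all 25 clauses true simultaneously.

The formula is UNSAT (unsatisfiable).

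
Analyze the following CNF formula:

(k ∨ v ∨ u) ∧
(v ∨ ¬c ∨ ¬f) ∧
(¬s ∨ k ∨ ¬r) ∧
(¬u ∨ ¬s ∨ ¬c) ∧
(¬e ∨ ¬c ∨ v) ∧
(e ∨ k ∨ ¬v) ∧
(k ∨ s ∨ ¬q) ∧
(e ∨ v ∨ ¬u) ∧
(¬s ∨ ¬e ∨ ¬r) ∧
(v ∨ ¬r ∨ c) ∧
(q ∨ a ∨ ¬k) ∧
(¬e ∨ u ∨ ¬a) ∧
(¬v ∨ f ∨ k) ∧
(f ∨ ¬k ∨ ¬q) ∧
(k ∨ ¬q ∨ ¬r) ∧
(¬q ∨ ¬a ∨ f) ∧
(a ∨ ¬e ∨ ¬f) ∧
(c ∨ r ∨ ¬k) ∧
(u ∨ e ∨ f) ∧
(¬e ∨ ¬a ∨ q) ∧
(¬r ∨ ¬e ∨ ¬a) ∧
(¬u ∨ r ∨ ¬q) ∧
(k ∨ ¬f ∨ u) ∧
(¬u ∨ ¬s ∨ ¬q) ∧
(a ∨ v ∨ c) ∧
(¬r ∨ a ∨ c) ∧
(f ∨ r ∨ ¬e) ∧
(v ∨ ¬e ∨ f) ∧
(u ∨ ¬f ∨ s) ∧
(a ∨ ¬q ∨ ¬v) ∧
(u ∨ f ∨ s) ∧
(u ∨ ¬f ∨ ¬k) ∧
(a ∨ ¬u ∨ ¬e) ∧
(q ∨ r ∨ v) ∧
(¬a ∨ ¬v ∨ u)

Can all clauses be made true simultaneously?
Yes

Yes, the formula is satisfiable.

One satisfying assignment is: v=True, f=False, e=False, s=False, a=True, r=True, k=True, u=True, c=False, q=False

Verification: With this assignment, all 35 clauses evaluate to true.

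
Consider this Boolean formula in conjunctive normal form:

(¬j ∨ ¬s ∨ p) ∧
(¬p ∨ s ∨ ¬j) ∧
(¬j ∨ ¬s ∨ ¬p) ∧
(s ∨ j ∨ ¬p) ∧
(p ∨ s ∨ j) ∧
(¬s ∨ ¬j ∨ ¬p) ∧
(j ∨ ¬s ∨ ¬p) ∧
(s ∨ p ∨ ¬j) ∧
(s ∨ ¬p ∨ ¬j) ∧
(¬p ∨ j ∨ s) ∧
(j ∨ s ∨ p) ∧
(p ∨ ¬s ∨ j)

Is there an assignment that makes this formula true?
No

No, the formula is not satisfiable.

No assignment of truth values to the variables can make all 12 clauses true simultaneously.

The formula is UNSAT (unsatisfiable).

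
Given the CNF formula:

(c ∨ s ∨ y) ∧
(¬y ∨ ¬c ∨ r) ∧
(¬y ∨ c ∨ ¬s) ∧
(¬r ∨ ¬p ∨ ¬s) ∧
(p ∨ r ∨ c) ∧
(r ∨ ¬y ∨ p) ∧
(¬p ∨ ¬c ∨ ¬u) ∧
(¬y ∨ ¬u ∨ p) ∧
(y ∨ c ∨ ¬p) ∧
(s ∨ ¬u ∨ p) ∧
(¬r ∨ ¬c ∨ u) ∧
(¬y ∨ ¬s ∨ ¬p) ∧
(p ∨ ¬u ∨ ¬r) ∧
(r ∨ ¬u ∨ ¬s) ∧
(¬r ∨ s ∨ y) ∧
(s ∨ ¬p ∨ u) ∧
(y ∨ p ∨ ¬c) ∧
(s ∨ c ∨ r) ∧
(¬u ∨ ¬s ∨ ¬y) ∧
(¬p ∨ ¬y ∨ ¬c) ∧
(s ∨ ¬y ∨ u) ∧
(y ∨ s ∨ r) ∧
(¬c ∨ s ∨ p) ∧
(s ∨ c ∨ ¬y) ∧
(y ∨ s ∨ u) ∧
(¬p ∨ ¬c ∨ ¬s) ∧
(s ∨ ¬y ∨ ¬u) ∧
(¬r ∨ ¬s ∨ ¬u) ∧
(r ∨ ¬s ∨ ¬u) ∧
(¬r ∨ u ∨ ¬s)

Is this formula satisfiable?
No

No, the formula is not satisfiable.

No assignment of truth values to the variables can make all 30 clauses true simultaneously.

The formula is UNSAT (unsatisfiable).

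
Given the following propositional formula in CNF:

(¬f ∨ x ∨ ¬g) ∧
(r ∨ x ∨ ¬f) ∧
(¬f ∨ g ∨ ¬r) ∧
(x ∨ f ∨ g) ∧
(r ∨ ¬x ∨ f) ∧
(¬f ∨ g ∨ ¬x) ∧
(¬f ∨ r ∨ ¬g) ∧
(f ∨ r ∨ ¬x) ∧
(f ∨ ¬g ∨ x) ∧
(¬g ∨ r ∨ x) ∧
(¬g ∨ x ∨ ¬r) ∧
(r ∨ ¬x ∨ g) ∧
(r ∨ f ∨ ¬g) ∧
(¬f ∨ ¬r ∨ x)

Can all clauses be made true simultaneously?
Yes

Yes, the formula is satisfiable.

One satisfying assignment is: g=True, f=True, x=True, r=True

Verification: With this assignment, all 14 clauses evaluate to true.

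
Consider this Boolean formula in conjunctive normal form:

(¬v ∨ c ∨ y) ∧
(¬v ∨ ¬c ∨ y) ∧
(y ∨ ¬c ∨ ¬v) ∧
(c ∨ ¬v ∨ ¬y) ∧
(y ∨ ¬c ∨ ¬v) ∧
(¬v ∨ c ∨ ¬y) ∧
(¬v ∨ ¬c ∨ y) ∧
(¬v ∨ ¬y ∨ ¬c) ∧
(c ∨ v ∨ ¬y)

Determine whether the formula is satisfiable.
Yes

Yes, the formula is satisfiable.

One satisfying assignment is: y=False, v=False, c=False

Verification: With this assignment, all 9 clauses evaluate to true.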